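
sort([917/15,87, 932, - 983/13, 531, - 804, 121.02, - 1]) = [ - 804, - 983/13, - 1, 917/15, 87,  121.02,531, 932]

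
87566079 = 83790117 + 3775962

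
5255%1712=119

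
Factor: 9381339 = 3^4*11^1* 10529^1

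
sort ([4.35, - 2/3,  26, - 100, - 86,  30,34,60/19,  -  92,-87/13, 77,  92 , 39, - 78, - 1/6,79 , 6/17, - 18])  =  [-100, - 92 , - 86, - 78, - 18, - 87/13,  -  2/3,-1/6, 6/17, 60/19,4.35, 26, 30, 34, 39,  77,  79 , 92]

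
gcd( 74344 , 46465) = 9293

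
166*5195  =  862370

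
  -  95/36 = - 3 + 13/36 = - 2.64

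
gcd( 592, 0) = 592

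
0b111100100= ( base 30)g4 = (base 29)gk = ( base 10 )484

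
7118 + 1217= 8335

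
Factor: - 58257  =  -3^2*6473^1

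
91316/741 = 91316/741 = 123.23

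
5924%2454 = 1016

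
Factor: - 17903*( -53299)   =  954211997 = 17903^1 * 53299^1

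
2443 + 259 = 2702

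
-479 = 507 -986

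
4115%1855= 405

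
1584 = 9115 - 7531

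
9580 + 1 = 9581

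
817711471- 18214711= 799496760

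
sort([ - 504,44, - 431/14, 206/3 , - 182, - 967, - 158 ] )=[ - 967,-504, - 182 , - 158,-431/14, 44, 206/3 ]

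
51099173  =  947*53959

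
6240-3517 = 2723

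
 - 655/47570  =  -1 + 9383/9514 = -0.01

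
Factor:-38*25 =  - 2^1*5^2*19^1 = -  950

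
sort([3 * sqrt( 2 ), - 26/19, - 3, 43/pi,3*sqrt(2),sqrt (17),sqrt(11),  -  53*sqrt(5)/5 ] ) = [ - 53*sqrt(5)/5, - 3, - 26/19,  sqrt( 11 ), sqrt(17) , 3*sqrt( 2),3*sqrt( 2), 43/pi]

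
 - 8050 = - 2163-5887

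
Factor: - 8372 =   -  2^2*7^1* 13^1*23^1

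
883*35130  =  31019790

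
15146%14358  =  788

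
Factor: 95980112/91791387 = 2^4*3^ (-4)*1133227^( - 1)*5998757^1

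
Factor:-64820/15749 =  - 2^2*5^1*7^1*463^1 * 15749^ ( - 1 )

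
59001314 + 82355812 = 141357126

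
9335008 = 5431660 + 3903348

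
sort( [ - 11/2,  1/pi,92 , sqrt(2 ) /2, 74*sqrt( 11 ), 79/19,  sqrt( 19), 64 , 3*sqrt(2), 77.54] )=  [-11/2,1/pi,sqrt (2 )/2,79/19, 3*sqrt( 2),sqrt( 19),64, 77.54, 92,74 * sqrt (11 )]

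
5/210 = 1/42=0.02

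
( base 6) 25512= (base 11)299a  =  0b111100010100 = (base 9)5258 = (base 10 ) 3860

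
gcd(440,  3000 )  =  40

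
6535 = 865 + 5670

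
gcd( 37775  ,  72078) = 1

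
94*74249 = 6979406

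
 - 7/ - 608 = 7/608 = 0.01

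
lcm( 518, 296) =2072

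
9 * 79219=712971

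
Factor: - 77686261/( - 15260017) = 23^( -1)*137^1*463^(-1)*1433^( - 1)*567053^1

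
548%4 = 0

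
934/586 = 1  +  174/293 = 1.59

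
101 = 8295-8194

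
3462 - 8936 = -5474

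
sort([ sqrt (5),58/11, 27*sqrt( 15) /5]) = [ sqrt( 5) , 58/11 , 27* sqrt( 15 ) /5]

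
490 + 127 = 617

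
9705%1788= 765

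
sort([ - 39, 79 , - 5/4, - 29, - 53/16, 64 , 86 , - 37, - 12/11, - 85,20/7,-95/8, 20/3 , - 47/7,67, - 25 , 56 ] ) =[ - 85 , - 39, - 37, - 29, - 25, - 95/8, - 47/7, - 53/16, - 5/4, - 12/11,20/7, 20/3,56,64, 67,79 , 86]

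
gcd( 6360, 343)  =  1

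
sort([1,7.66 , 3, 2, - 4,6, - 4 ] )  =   [ - 4, - 4,1,2,3, 6, 7.66] 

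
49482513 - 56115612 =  - 6633099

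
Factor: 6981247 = 7^1*13^1*76717^1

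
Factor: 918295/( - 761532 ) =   -  2^( - 2) * 3^( - 1)*5^1*7^1*17^ ( - 1)*3733^ ( - 1)*26237^1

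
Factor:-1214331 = -3^1 * 23^1 * 17599^1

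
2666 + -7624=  - 4958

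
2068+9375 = 11443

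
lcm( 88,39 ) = 3432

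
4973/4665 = 4973/4665   =  1.07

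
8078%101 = 99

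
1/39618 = 1/39618 = 0.00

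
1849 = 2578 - 729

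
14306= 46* 311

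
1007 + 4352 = 5359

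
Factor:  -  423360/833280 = -63/124 = - 2^ ( - 2)*3^2*7^1*31^( - 1)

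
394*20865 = 8220810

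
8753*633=5540649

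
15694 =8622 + 7072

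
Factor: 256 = 2^8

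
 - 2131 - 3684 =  - 5815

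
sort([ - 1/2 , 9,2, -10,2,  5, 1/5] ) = [-10 , - 1/2,  1/5,2, 2,5, 9 ] 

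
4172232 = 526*7932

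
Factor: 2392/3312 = 2^( - 1 )*3^ ( - 2) * 13^1 = 13/18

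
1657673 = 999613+658060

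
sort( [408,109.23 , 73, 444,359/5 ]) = [ 359/5, 73 , 109.23, 408, 444] 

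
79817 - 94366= - 14549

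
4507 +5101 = 9608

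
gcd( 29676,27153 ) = 3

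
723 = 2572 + -1849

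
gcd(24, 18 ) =6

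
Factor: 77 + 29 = 2^1 * 53^1 = 106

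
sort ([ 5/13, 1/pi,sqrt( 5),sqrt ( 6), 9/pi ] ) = [ 1/pi, 5/13,  sqrt(5), sqrt(6 ) , 9/pi]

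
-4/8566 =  - 1+ 4281/4283 = - 0.00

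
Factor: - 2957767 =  - 2957767^1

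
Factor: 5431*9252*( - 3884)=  - 2^4*3^2*257^1*971^1 * 5431^1 = - 195161725008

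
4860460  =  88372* 55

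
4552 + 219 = 4771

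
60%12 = 0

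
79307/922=79307/922 = 86.02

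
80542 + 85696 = 166238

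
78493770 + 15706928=94200698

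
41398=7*5914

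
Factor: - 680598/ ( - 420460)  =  2^( - 1)*3^2 * 5^( - 1)  *  21023^( - 1 )*37811^1 = 340299/210230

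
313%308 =5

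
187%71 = 45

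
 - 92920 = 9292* ( - 10 ) 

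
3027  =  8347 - 5320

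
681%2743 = 681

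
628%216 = 196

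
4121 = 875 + 3246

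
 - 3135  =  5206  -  8341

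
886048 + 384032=1270080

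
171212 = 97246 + 73966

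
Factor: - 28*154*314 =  - 2^4*7^2*11^1*157^1=-1353968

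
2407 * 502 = 1208314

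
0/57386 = 0 = 0.00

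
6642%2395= 1852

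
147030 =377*390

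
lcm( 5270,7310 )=226610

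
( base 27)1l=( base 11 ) 44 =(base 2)110000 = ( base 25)1N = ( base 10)48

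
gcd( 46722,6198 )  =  6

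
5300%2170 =960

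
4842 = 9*538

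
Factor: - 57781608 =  - 2^3*3^1*2407567^1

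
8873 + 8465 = 17338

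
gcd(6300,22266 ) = 18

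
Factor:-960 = - 2^6*3^1 * 5^1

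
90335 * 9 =813015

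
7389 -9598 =-2209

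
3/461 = 3/461 = 0.01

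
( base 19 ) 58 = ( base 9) 124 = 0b1100111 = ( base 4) 1213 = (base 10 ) 103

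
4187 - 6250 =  - 2063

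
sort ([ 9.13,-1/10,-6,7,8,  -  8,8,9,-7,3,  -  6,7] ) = [ - 8, - 7, - 6, - 6, - 1/10,3,7, 7, 8, 8,9,9.13 ]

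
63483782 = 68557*926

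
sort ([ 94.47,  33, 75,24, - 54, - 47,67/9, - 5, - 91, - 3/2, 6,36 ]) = [ - 91,- 54,-47, - 5,  -  3/2,6,67/9,24,  33,36, 75, 94.47] 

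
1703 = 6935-5232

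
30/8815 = 6/1763  =  0.00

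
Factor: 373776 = 2^4*3^1*13^1 * 599^1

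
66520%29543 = 7434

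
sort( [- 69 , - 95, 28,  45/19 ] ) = [ - 95, - 69, 45/19, 28 ] 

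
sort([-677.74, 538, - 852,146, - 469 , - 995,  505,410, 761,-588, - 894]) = [-995,-894, - 852 , - 677.74,-588,-469 , 146, 410, 505 , 538,761 ]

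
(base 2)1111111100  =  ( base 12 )710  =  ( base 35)T5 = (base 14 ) 52c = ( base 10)1020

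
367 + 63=430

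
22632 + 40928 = 63560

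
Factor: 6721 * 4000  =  26884000 = 2^5*5^3*11^1 * 13^1 * 47^1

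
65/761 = 65/761 = 0.09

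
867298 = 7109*122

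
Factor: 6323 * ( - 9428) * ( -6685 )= 398514536140=2^2*5^1*7^1*191^1*2357^1 * 6323^1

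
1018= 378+640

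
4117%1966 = 185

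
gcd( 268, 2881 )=67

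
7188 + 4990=12178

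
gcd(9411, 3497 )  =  1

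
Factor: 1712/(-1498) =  - 2^3*7^( - 1 ) = -8/7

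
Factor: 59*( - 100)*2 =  - 2^3 * 5^2*59^1 = - 11800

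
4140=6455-2315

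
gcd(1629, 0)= 1629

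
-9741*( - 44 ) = 428604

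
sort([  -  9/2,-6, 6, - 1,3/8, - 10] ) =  [ - 10, - 6, - 9/2,- 1,3/8,6]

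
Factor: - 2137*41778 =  - 89279586 = - 2^1*3^2 * 11^1*211^1*2137^1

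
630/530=1 +10/53 = 1.19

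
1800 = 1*1800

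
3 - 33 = -30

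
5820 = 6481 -661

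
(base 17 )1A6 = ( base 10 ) 465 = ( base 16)1d1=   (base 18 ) 17F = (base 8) 721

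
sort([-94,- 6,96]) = [-94,-6,96]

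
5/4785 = 1/957 = 0.00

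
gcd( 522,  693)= 9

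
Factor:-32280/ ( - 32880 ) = 269/274 = 2^(-1 )*137^(-1 ) * 269^1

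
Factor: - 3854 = -2^1 * 41^1 *47^1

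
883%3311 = 883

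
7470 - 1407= 6063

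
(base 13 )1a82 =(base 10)3993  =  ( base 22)85B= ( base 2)111110011001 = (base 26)5nf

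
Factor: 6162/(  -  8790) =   -  5^( - 1 ) * 13^1* 79^1*293^( - 1 ) = - 1027/1465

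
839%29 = 27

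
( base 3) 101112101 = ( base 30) 8fs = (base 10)7678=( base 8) 16776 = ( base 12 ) 453A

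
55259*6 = 331554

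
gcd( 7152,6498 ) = 6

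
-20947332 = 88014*( - 238) 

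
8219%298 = 173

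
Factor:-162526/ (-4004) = 2^(-1 )*11^(-1)*19^1*47^1= 893/22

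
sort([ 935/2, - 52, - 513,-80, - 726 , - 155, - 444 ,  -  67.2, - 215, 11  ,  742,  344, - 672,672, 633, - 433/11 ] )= [- 726, - 672, -513,  -  444, - 215,-155, - 80, - 67.2, - 52, - 433/11, 11, 344, 935/2, 633,672 , 742]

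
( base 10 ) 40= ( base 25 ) 1f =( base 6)104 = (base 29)1b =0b101000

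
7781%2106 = 1463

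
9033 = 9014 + 19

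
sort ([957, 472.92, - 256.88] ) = [ - 256.88,  472.92,  957 ] 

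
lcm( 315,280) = 2520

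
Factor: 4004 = 2^2 * 7^1 * 11^1*13^1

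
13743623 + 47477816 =61221439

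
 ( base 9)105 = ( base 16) 56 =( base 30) 2q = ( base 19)4a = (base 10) 86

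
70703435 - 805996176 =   -  735292741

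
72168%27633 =16902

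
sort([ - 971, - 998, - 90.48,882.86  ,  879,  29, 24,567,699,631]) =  [ - 998,  -  971, - 90.48, 24, 29, 567, 631,699,879,882.86]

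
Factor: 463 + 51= 514 = 2^1*257^1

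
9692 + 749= 10441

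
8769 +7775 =16544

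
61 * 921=56181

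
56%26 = 4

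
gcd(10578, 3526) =3526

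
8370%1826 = 1066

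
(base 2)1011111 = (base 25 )3k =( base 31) 32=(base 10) 95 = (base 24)3n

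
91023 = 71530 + 19493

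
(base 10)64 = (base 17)3d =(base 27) 2a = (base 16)40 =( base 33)1V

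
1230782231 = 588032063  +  642750168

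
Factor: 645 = 3^1*5^1*43^1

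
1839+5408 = 7247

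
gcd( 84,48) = 12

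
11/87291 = 11/87291 = 0.00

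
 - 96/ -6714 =16/1119  =  0.01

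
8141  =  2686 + 5455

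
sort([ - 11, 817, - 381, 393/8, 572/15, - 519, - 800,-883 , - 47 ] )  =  [ - 883, - 800, - 519, - 381, - 47, - 11,  572/15, 393/8,817 ]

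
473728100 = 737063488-263335388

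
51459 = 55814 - 4355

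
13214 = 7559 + 5655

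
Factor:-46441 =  - 46441^1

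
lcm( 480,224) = 3360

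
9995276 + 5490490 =15485766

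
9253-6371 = 2882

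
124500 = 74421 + 50079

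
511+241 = 752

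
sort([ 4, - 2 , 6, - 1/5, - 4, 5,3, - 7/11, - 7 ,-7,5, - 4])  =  [ - 7,  -  7, - 4, - 4, - 2,  -  7/11,-1/5,3, 4,5, 5,6] 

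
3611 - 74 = 3537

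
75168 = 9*8352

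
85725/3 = 28575 =28575.00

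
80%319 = 80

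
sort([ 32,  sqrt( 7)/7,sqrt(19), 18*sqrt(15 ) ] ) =[sqrt(7)/7,sqrt(19), 32, 18*sqrt( 15) ]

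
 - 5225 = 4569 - 9794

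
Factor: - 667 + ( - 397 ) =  - 2^3*7^1*19^1 = - 1064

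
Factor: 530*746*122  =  48236360 = 2^3*5^1 * 53^1*61^1*373^1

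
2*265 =530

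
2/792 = 1/396 = 0.00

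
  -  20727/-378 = 54 + 5/6 = 54.83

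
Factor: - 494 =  - 2^1 *13^1*19^1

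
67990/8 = 33995/4 = 8498.75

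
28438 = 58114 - 29676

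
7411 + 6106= 13517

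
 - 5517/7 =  - 789 + 6/7 = - 788.14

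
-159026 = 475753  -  634779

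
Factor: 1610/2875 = 2^1*5^( - 2)*7^1 = 14/25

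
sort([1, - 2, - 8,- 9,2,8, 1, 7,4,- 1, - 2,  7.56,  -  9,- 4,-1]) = [ - 9, - 9,  -  8, - 4, - 2,  -  2, - 1, - 1, 1,1, 2, 4,7,7.56,  8 ] 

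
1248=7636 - 6388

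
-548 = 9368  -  9916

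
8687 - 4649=4038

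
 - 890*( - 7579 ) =6745310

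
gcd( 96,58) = 2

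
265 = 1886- 1621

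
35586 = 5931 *6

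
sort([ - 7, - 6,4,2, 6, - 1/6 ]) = [ - 7, - 6, - 1/6 , 2, 4, 6 ] 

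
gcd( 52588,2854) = 2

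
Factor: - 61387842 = -2^1*3^1*151^1*67757^1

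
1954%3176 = 1954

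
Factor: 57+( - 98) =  - 41^1 = -41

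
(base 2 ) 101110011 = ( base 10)371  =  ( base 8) 563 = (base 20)ib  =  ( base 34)AV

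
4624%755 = 94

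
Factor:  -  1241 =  - 17^1*73^1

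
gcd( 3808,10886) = 2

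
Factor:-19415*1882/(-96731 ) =2^1*5^1*11^1 * 353^1*941^1*96731^( - 1) = 36539030/96731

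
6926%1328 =286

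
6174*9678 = 59751972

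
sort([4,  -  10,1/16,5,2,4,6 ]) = [ - 10, 1/16,2, 4,4 , 5,6 ] 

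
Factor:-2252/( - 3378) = 2/3 = 2^1*3^( - 1 )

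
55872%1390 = 272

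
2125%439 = 369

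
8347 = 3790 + 4557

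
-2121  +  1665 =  - 456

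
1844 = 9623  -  7779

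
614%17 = 2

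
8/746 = 4/373  =  0.01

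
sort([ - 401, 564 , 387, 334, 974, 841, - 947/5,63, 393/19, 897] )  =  [ - 401, - 947/5,393/19,63,334,387,  564,841,897, 974 ] 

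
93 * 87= 8091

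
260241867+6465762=266707629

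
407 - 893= -486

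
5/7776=5/7776 = 0.00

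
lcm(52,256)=3328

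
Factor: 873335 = 5^1*19^1*29^1*317^1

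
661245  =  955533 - 294288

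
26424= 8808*3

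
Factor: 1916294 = 2^1*307^1*3121^1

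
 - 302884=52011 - 354895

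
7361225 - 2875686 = 4485539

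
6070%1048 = 830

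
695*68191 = 47392745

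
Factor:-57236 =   -  2^2*41^1*349^1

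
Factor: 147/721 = 3^1*7^1*103^( - 1) = 21/103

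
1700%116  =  76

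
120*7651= 918120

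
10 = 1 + 9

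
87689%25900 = 9989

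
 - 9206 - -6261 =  - 2945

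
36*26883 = 967788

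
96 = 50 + 46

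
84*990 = 83160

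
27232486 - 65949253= - 38716767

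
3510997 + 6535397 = 10046394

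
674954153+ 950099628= 1625053781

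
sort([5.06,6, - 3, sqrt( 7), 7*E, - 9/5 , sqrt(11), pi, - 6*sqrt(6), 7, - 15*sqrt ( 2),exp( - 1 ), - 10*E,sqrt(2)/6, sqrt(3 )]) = [ - 10*E,-15*sqrt (2), - 6*sqrt( 6), - 3, - 9/5,sqrt( 2) /6, exp ( -1),sqrt(3 ),sqrt(7),  pi, sqrt(11 ) , 5.06, 6,7, 7*E]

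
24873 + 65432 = 90305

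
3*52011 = 156033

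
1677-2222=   -545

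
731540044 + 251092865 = 982632909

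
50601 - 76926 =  - 26325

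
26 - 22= 4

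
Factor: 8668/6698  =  22/17 = 2^1*11^1*17^( - 1)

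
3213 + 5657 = 8870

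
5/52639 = 5/52639= 0.00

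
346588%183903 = 162685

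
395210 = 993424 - 598214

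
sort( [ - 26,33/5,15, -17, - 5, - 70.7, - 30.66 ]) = [- 70.7, - 30.66,  -  26,-17,-5,33/5,15 ]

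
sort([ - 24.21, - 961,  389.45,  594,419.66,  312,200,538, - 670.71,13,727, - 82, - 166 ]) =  [ - 961, - 670.71, - 166, - 82, - 24.21,13,  200, 312, 389.45, 419.66 , 538 , 594,  727 ]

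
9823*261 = 2563803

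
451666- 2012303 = -1560637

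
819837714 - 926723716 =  - 106886002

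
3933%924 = 237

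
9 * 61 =549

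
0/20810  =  0 = 0.00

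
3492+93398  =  96890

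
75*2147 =161025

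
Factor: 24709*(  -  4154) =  - 102641186 = -2^1*31^1*67^1 * 24709^1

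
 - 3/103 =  - 3/103 =- 0.03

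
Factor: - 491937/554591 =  - 3^1*17^ ( - 2 )*19^(-1 )*101^( - 1)*163979^1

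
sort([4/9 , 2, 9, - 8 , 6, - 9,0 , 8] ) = [-9, - 8, 0, 4/9,  2,6 , 8,9 ]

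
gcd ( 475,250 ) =25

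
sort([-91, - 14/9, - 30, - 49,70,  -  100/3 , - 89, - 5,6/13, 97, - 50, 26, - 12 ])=[ - 91, - 89, - 50 ,-49, - 100/3, - 30, - 12,  -  5, - 14/9 , 6/13,  26,70, 97 ] 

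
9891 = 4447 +5444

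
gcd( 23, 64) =1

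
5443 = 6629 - 1186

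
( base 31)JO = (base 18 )1g1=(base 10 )613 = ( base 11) 508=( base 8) 1145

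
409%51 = 1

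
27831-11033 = 16798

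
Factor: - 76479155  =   - 5^1*43^1*355717^1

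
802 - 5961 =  - 5159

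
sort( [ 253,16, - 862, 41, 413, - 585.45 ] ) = [ - 862,-585.45,16, 41,253 , 413]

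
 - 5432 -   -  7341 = 1909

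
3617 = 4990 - 1373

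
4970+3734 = 8704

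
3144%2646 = 498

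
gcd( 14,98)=14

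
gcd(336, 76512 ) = 48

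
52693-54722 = -2029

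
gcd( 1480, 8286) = 2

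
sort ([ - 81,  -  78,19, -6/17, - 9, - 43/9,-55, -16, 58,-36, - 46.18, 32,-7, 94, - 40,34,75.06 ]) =[ - 81,-78,  -  55,- 46.18, - 40, - 36, - 16, - 9, - 7, - 43/9, - 6/17, 19,32, 34, 58, 75.06,94]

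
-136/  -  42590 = 68/21295  =  0.00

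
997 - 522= 475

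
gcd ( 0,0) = 0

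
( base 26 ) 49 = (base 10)113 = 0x71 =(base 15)78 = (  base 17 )6B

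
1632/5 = 326 + 2/5 = 326.40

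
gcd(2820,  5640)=2820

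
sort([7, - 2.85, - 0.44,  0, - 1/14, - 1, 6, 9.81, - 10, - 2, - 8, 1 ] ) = [-10 , - 8, - 2.85, - 2,  -  1 , - 0.44,-1/14, 0 , 1 , 6 , 7 , 9.81]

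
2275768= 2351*968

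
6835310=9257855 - 2422545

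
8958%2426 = 1680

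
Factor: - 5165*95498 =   -  493247170 = - 2^1*5^1*13^1*1033^1*3673^1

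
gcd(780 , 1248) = 156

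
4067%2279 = 1788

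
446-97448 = -97002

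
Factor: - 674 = - 2^1*337^1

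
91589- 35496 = 56093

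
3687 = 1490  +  2197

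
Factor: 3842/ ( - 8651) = -2^1*17^1*41^(-1 )*113^1*211^ ( - 1) 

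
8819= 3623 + 5196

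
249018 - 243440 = 5578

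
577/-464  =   - 577/464 = - 1.24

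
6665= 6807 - 142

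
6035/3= 2011 + 2/3 = 2011.67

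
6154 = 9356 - 3202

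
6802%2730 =1342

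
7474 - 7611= -137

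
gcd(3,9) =3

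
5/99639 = 5/99639 = 0.00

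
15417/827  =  18 + 531/827  =  18.64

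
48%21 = 6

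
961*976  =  937936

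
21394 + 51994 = 73388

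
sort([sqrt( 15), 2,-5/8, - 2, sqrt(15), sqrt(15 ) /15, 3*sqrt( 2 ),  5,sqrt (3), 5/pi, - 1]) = [  -  2, - 1,  -  5/8, sqrt( 15) /15,5/pi, sqrt(3), 2 , sqrt(  15 ),  sqrt( 15),3*sqrt(2),  5]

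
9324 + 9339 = 18663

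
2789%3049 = 2789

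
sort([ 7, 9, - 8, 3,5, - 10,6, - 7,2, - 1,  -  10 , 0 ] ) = [ - 10,-10, - 8,-7, - 1,  0, 2, 3,5, 6, 7, 9 ]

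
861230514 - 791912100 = 69318414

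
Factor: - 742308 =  - 2^2*3^1*7^1*8837^1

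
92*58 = 5336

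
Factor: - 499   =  -499^1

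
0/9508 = 0 = 0.00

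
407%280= 127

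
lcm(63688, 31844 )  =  63688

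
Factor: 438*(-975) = - 2^1*3^2*5^2*13^1*73^1 = -427050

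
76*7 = 532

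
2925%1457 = 11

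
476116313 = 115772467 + 360343846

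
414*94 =38916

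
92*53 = 4876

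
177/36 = 59/12 = 4.92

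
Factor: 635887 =7^1 *90841^1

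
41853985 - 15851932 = 26002053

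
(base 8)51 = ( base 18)25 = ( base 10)41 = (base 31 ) 1A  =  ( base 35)16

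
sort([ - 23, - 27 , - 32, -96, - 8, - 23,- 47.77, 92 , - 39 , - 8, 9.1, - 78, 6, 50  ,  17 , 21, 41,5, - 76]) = [ - 96, - 78, - 76, - 47.77 , - 39, - 32,  -  27, - 23,-23  ,-8, - 8, 5,6, 9.1, 17 , 21,41, 50, 92]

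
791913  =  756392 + 35521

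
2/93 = 2/93= 0.02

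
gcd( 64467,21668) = 1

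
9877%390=127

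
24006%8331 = 7344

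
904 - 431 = 473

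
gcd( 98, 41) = 1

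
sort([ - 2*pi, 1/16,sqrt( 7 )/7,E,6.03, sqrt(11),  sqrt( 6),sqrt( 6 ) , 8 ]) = [-2*pi,1/16, sqrt( 7 )/7, sqrt( 6),sqrt( 6),E, sqrt(11),6.03, 8] 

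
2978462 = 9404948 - 6426486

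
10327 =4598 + 5729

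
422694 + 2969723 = 3392417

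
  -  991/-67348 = 991/67348 = 0.01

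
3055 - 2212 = 843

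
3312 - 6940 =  - 3628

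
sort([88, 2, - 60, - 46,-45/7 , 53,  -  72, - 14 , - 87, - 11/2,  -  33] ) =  [-87,- 72, - 60, - 46, - 33,-14, - 45/7,  -  11/2,2,  53 , 88 ] 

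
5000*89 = 445000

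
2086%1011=64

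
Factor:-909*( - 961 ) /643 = 873549/643 = 3^2*31^2*101^1*643^( - 1)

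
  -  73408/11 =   -  6674 + 6/11 = -  6673.45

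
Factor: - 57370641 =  - 3^1*19123547^1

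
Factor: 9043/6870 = 2^( - 1)*3^(-1) * 5^(-1)*229^(-1 )*9043^1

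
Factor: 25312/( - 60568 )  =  -2^2*7^1*67^(-1 )= -  28/67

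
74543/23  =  3241 = 3241.00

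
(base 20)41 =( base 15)56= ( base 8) 121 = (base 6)213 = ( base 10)81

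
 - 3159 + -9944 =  -13103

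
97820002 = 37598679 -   -  60221323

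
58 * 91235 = 5291630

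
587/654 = 587/654 = 0.90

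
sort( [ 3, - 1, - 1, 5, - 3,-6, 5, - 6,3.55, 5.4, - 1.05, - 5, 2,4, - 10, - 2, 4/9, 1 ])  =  [ - 10, - 6, - 6, - 5, - 3,-2, - 1.05,  -  1, - 1, 4/9,1, 2 , 3, 3.55, 4 , 5, 5, 5.4] 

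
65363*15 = 980445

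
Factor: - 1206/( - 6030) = 5^( - 1) = 1/5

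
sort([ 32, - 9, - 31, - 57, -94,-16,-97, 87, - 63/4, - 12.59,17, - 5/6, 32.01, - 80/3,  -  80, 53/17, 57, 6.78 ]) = [-97, - 94, - 80, - 57, - 31 , -80/3, - 16, - 63/4,-12.59,-9,-5/6,  53/17,6.78, 17 , 32, 32.01, 57, 87 ] 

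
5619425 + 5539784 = 11159209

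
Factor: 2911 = 41^1*71^1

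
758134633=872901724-114767091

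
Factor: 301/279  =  3^ ( - 2 )*7^1 * 31^( - 1)*43^1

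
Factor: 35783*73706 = 2637421798 = 2^1*11^1*137^1*269^1*3253^1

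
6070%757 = 14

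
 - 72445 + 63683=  - 8762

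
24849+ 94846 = 119695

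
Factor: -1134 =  - 2^1*3^4*7^1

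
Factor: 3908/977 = 4 = 2^2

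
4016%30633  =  4016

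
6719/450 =6719/450 = 14.93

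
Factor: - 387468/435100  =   - 3^2*5^( - 2 )*19^ ( - 1 )*47^1  =  - 423/475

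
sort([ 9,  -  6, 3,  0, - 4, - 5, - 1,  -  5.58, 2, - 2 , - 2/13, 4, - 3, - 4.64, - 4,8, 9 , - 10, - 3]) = [ - 10, - 6 , - 5.58 , - 5 , - 4.64, - 4, - 4, - 3, - 3, - 2, - 1, - 2/13, 0, 2 , 3, 4,8, 9 , 9]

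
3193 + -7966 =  -4773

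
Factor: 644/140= 5^( - 1) * 23^1= 23/5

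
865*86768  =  75054320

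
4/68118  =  2/34059 = 0.00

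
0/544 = 0 = 0.00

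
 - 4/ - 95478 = 2/47739 = 0.00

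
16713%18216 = 16713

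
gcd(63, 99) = 9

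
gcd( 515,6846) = 1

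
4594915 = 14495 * 317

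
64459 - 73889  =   - 9430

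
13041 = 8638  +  4403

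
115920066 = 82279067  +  33640999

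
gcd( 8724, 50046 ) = 6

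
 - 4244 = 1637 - 5881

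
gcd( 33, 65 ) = 1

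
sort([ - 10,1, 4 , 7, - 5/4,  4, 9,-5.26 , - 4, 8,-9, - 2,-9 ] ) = [-10, -9,  -  9 , - 5.26,-4, - 2, - 5/4, 1, 4, 4,7, 8, 9]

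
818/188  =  4+33/94  =  4.35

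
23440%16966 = 6474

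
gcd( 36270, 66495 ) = 6045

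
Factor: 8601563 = 23^1  *  373981^1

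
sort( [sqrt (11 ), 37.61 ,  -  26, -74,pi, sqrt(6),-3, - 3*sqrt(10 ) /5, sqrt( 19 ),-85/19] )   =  [ - 74, - 26,-85/19, - 3,-3*sqrt( 10 ) /5 , sqrt(6), pi,sqrt(11), sqrt(19),37.61] 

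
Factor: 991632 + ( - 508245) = 3^1 * 59^1*2731^1= 483387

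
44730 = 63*710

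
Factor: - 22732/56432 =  - 2^ ( - 2 )*  3527^( - 1)*5683^1 = - 5683/14108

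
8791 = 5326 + 3465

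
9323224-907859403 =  - 898536179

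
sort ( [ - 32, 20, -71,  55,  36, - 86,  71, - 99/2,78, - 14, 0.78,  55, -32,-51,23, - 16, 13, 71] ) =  [ - 86, - 71, - 51,-99/2, - 32, - 32, - 16, - 14, 0.78, 13,20,23, 36, 55, 55,  71,71,78]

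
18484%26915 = 18484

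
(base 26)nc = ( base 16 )262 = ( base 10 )610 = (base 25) OA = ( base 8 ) 1142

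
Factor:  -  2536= - 2^3*317^1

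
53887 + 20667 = 74554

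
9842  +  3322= 13164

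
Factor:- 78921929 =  - 53^1*1489093^1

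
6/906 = 1/151 = 0.01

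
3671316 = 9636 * 381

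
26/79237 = 26/79237 = 0.00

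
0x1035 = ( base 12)2499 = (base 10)4149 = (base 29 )4r2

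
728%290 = 148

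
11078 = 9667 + 1411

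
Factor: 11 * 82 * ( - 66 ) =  - 59532 = -  2^2*3^1*11^2*41^1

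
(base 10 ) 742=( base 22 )1bg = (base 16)2E6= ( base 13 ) 451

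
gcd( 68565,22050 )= 105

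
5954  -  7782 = - 1828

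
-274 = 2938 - 3212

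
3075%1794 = 1281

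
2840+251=3091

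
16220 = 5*3244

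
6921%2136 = 513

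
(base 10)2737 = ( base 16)ab1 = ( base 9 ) 3671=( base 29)37B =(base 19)7B1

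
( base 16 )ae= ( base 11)149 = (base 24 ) 76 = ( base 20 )8E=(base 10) 174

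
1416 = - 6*(-236 ) 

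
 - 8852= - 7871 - 981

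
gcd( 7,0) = 7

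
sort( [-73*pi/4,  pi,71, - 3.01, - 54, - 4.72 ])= [ - 73*pi/4, - 54  ,- 4.72,- 3.01, pi, 71]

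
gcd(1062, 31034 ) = 118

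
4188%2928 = 1260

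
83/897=83/897 = 0.09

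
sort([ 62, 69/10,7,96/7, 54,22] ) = [ 69/10,7, 96/7,22, 54, 62 ]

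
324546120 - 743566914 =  - 419020794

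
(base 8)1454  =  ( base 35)n7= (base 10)812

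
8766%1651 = 511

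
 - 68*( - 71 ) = 4828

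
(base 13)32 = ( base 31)1a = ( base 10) 41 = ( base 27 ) 1E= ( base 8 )51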